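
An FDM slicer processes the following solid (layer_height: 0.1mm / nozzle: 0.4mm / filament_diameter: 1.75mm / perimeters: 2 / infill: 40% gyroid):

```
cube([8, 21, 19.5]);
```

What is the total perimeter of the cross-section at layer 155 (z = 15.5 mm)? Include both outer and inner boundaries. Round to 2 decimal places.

At z = 15.5 mm: the cube is present — its section is the full 8×21 rectangle (perimeter 58.00 mm). Overall, the cross-section is a single solid region. Total boundary length (outer) = 58.00 mm.

58.00 mm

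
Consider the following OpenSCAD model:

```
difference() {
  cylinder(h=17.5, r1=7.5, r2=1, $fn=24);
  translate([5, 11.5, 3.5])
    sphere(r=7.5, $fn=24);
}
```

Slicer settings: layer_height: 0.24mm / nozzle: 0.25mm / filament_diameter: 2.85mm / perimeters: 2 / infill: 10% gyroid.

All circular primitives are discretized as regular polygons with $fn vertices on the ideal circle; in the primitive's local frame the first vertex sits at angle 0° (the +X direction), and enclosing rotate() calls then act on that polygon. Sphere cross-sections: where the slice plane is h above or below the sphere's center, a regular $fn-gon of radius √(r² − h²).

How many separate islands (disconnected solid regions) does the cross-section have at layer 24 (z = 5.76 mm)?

At z = 5.76 mm: the cone: at t=0.329 of its height the radius interpolates to r₁+(r₂−r₁)t = 5.361, giving a regular 24-gon of that circumradius; the sphere at (5, 11.5): section is a regular 24-gon, circumradius = √(r²−h²) = √(7.5²−2.26²) = 7.151; Taking the first minus the rest: starting from the cone, the r=7.5 sphere at (5, 11.5) misses the remaining region (no effect) — 1 connected region. Overall, the cross-section is a single solid region. Island count = 1.

1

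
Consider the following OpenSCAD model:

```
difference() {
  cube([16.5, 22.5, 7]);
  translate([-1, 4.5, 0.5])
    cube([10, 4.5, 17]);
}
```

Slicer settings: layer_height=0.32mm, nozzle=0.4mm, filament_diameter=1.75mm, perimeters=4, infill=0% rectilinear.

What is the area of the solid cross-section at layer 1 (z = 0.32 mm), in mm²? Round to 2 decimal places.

At z = 0.32 mm: the 16.5×22.5 cube contributes its full rectangle (area 371.25 mm²); the cube at (-1, 4.5) is not intersected at this z (z outside [0.5, 17.5]); Subtracting the remaining from the first: none of the subtracted shapes is present at this height, so the 16.5×22.5 cube is unchanged — area = 371.25 mm². Overall, the cross-section is a single solid region. Net area = 371.25 mm².

371.25 mm²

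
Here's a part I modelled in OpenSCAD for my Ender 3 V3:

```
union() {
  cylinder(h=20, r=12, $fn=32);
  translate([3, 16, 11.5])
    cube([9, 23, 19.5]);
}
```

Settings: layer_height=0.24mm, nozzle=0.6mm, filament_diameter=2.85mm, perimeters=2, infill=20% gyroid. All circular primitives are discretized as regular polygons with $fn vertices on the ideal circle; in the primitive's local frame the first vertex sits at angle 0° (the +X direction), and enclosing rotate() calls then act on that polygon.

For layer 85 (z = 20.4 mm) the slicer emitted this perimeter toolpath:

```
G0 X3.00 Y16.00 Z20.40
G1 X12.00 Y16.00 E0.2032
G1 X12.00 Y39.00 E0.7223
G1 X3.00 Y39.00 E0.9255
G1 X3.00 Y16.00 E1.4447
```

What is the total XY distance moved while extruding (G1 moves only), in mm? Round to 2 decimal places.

64.00 mm

Sum the Euclidean lengths of each G1 segment: total = 64.00 mm.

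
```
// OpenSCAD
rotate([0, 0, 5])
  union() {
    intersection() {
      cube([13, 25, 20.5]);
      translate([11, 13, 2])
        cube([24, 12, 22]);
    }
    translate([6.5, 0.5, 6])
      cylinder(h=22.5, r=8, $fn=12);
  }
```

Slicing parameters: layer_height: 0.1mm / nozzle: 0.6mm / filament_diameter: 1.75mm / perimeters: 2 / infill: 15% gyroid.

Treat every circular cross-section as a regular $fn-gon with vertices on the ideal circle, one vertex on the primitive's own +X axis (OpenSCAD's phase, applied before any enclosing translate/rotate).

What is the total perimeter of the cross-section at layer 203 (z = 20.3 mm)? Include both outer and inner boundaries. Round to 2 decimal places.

77.69 mm

At z = 20.3 mm: the 13×25 cube contributes its full rectangle (perimeter 76.00 mm); the 24×12 cube at (11, 13) contributes its full rectangle (perimeter 72.00 mm); Keeping only the common overlap: the 24×12 cube at (11, 13) partially overlaps the 13×25 cube; clipping to the common part keeps 24.00 mm² — boundary = 28.00 mm; the cylinder at (6.5, 0.5): section is a regular 12-gon, circumradius r=8 (perimeter = 2·12·8.000·sin(180°/12) = 49.69 mm); Merging all regions: the 2 present regions are separate (no shared area or edge), so areas and boundary lengths simply add and each stays a separate island — boundary = 77.69 mm; (rotated 5° about Z; rotation is an isometry so areas/perimeters/island counts are preserved). Overall, the cross-section has 2 separate islands. Total boundary length (outer) = 77.69 mm.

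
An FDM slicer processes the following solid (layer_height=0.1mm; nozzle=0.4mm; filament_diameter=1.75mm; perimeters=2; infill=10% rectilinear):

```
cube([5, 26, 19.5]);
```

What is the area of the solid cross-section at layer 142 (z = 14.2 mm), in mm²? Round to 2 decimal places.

At z = 14.2 mm: the cube is present — its section is the full 5×26 rectangle (area 130.00 mm²). Overall, the cross-section is a single solid region. Net area = 130.00 mm².

130.00 mm²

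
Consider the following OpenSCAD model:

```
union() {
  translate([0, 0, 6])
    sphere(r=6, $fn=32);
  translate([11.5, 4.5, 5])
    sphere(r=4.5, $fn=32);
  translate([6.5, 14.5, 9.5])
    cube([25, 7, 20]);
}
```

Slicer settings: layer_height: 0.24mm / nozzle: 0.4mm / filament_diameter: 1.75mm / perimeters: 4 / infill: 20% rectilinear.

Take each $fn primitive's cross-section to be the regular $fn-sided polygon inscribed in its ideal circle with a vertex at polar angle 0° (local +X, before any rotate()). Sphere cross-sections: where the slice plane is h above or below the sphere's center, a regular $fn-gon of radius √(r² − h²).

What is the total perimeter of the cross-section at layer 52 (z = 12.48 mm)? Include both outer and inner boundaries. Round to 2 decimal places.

64.00 mm

At z = 12.48 mm: the sphere is absent (|z−center|=6.480 > r=6); the sphere at (11.5, 4.5) is absent (|z−center|=7.480 > r=4.5); the cube at (6.5, 14.5) is present — its section is the full 25×7 rectangle (perimeter 64.00 mm); Taking the union: only the 25×7 cube at (6.5, 14.5) is present, so the union is just that shape — boundary = 64.00 mm. Overall, the cross-section is a single solid region. Total boundary length (outer) = 64.00 mm.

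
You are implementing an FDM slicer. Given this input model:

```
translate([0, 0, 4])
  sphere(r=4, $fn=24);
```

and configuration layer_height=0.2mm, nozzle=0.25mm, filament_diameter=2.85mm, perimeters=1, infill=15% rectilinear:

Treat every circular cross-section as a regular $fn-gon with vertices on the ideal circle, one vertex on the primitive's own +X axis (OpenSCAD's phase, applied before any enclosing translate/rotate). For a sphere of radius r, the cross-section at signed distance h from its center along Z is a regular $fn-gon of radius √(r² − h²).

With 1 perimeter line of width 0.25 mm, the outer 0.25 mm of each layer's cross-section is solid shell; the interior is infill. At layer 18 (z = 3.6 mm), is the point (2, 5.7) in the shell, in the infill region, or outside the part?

outside

At z = 3.6 mm: the sphere: section is a regular 24-gon, circumradius = √(r²−h²) = √(4²−0.4²) = 3.980. Overall, the cross-section is a single solid region. The nearest boundary edge runs (1.99, 3.45)→(1.03, 3.84); distance from the point to it = 2.09 mm. The point is not inside any of the regions above, so it lies outside the cross-section (2.09 mm from the nearest boundary).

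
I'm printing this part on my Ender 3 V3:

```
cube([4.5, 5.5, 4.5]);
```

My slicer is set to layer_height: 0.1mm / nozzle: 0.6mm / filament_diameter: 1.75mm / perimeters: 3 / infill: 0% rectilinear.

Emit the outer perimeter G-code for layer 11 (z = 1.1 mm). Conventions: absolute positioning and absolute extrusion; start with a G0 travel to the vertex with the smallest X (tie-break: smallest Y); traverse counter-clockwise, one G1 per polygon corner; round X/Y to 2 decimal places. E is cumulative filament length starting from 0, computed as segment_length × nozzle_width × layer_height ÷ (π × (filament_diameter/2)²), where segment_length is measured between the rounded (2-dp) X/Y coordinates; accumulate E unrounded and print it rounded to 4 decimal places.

At z = 1.1 mm: the 4.5×5.5 cube contributes its full rectangle. The outline is a single polygon with 4 vertices. Extrusion per mm of travel: 0.6 × 0.1 / (π × 0.875²) = 0.024945. Accumulating E over each segment gives final E = 0.4989.

G0 X0.00 Y0.00 Z1.10
G1 X4.50 Y0.00 E0.1123
G1 X4.50 Y5.50 E0.2495
G1 X0.00 Y5.50 E0.3617
G1 X0.00 Y0.00 E0.4989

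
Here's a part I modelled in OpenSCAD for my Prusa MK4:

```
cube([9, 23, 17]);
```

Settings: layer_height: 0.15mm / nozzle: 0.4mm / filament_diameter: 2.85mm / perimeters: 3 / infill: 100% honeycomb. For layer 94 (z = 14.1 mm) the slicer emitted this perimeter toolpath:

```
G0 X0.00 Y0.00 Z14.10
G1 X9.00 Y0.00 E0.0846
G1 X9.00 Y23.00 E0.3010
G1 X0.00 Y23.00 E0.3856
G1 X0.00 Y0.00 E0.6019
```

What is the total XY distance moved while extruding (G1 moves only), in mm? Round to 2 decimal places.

Sum the Euclidean lengths of each G1 segment: total = 64.00 mm.

64.00 mm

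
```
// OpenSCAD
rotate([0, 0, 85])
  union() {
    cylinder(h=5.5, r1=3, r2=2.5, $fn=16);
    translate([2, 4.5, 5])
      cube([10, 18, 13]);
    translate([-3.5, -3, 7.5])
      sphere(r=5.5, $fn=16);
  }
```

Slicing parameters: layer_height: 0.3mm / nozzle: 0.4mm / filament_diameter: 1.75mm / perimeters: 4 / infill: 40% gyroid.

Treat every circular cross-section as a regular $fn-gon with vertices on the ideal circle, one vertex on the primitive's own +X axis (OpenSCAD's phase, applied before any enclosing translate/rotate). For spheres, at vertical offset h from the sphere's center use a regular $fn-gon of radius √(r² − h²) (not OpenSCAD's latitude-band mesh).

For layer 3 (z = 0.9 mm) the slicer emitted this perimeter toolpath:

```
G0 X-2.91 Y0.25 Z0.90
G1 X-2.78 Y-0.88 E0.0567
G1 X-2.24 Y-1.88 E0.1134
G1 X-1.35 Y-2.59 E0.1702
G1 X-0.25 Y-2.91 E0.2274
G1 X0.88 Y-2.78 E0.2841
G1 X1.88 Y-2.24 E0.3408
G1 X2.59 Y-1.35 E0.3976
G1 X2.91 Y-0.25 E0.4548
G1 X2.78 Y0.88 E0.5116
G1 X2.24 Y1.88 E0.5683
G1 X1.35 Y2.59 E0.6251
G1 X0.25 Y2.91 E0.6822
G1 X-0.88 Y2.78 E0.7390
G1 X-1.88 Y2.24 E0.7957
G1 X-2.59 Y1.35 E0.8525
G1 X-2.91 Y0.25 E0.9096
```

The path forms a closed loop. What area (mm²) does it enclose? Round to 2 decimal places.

26.11 mm²

Apply the shoelace formula to the sequence of (X, Y) vertices; enclosed area = 26.11 mm².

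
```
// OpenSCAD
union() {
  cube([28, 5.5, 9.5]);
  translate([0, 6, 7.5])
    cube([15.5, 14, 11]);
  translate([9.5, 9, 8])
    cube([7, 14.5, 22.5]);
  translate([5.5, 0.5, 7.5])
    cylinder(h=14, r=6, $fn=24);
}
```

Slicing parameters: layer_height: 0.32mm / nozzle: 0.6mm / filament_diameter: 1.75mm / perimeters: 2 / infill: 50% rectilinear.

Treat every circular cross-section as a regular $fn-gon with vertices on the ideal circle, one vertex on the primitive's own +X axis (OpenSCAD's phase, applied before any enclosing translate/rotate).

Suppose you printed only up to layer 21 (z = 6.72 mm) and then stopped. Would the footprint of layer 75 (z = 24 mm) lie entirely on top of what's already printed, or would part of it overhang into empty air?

Compare the two slices. At z = 6.72: the cube is present — its section is the full 28×5.5 rectangle (area 154.00 mm²); the cube at (0, 6) is absent (z outside [7.5, 18.5]); the cube at (9.5, 9) does not reach this height (z outside [8, 30.5]); the cylinder at (5.5, 0.5) is not intersected at this z (z outside [7.5, 21.5]); Combining (union): only the 28×5.5 cube is present, so the union is just that shape — area = 154.00 mm². At z = 24: the cube does not reach this height (z outside [0, 9.5]); the cube at (0, 6) is not intersected at this z (z outside [7.5, 18.5]); the 7×14.5 cube at (9.5, 9) contributes its full rectangle (area 101.50 mm²); the cylinder at (5.5, 0.5) does not reach this height (z outside [7.5, 21.5]); Taking the union: only the 7×14.5 cube at (9.5, 9) is present, so the union is just that shape — area = 101.50 mm². Checking containment: at z = 24 the cross-section extends beyond the z = 6.72 cross-section by about 101.50 mm².

part overhangs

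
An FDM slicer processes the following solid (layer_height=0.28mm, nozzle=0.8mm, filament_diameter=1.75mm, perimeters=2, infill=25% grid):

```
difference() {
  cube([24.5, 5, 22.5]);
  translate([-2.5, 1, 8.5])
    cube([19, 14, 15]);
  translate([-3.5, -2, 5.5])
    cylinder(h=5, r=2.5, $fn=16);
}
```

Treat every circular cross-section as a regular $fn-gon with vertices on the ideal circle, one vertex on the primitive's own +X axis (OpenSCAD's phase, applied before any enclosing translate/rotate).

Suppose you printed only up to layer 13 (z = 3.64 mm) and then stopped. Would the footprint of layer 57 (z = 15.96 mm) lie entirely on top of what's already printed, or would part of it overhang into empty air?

entirely on top

Compare the two slices. At z = 3.64: the 24.5×5 cube contributes its full rectangle (area 122.50 mm²); the cube at (-2.5, 1) is absent (z outside [8.5, 23.5]); the cylinder at (-3.5, -2) does not reach this height (z outside [5.5, 10.5]); Taking the first minus the rest: none of the subtracted shapes is present at this height, so the 24.5×5 cube is unchanged — area = 122.50 mm². At z = 15.96: the 24.5×5 cube contributes its full rectangle (area 122.50 mm²); the 19×14 cube at (-2.5, 1) contributes its full rectangle (area 266.00 mm²); the cylinder at (-3.5, -2) does not reach this height (z outside [5.5, 10.5]); Subtracting the remaining from the first: starting from the 24.5×5 cube (122.50 mm²), the 19×14 cube at (-2.5, 1) partially overlaps it — only the 66.00 mm² overlap (of its 266.00 mm²) is removed, clipping the outline — area = 56.50 mm². Checking containment: the cross-section at z = 15.96 is a subset of the cross-section at z = 3.64.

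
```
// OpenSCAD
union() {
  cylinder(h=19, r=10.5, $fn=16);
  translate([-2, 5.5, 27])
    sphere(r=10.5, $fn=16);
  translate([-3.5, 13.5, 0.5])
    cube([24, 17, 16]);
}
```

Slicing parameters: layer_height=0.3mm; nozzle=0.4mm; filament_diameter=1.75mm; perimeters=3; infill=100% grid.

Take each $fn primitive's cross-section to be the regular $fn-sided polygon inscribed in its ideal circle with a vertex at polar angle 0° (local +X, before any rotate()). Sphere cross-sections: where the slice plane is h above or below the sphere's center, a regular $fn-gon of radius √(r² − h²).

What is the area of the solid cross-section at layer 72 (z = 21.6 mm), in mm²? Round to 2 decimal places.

248.25 mm²

At z = 21.6 mm: the cylinder is absent (z outside [0, 19]); the r=10.5 sphere at (-2, 5.5) contributes a regular 16-gon of circumradius √(10.5²−5.4²) = 9.005 (area = (16/2)·9.005²·sin(360°/16) = 248.25 mm²); the cube at (-3.5, 13.5) is not intersected at this z (z outside [0.5, 16.5]); Taking the union: only the r=10.5 sphere at (-2, 5.5) is present, so the union is just that shape — area = 248.25 mm². Overall, the cross-section is a single solid region. Net area = 248.25 mm².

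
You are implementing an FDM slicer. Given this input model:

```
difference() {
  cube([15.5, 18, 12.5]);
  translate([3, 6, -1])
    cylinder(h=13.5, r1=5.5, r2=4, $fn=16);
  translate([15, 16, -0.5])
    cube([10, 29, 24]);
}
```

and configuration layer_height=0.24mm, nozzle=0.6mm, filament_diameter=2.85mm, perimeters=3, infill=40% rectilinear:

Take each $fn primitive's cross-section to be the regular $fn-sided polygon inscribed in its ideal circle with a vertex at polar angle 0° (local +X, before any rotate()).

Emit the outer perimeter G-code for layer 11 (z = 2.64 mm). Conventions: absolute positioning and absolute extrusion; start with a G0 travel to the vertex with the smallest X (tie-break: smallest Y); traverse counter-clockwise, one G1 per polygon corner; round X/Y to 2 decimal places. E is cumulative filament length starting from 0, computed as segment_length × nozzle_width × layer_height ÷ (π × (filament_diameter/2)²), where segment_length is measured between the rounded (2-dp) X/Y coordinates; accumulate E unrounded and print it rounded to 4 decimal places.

At z = 2.64 mm: the cube (footprint 15.5×18) is included at this height; the cone at (3, 6): at t=0.270 of its height the radius interpolates to r₁+(r₂−r₁)t = 5.096, giving a regular 16-gon of that circumradius; the cube at (15, 16) (footprint 10×29) is included at this height; After the difference (first − rest): starting from the 15.5×18 cube, the cone at (3, 6) partially overlaps it — only the 68.01 mm² overlap (of its 79.49 mm²) is removed, clipping the outline; the 10×29 cube at (15, 16) partially overlaps it — only the 1.00 mm² overlap (of its 290.00 mm²) is removed, clipping the outline — 1 connected region. The outline is a single polygon with 19 vertices. Extrusion per mm of travel: 0.6 × 0.24 / (π × 1.425²) = 0.022573. Accumulating E over each segment gives final E = 1.8372.

G0 X0.00 Y0.00 Z2.64
G1 X15.50 Y0.00 E0.3499
G1 X15.50 Y16.00 E0.7110
G1 X15.00 Y16.00 E0.7223
G1 X15.00 Y18.00 E0.7675
G1 X0.00 Y18.00 E1.1061
G1 X0.00 Y10.01 E1.2864
G1 X1.05 Y10.71 E1.3149
G1 X3.00 Y11.10 E1.3598
G1 X4.95 Y10.71 E1.4047
G1 X6.60 Y9.60 E1.4496
G1 X7.71 Y7.95 E1.4945
G1 X8.10 Y6.00 E1.5393
G1 X7.71 Y4.05 E1.5842
G1 X6.60 Y2.40 E1.6291
G1 X4.95 Y1.29 E1.6740
G1 X3.00 Y0.90 E1.7189
G1 X1.05 Y1.29 E1.7638
G1 X0.00 Y1.99 E1.7923
G1 X0.00 Y0.00 E1.8372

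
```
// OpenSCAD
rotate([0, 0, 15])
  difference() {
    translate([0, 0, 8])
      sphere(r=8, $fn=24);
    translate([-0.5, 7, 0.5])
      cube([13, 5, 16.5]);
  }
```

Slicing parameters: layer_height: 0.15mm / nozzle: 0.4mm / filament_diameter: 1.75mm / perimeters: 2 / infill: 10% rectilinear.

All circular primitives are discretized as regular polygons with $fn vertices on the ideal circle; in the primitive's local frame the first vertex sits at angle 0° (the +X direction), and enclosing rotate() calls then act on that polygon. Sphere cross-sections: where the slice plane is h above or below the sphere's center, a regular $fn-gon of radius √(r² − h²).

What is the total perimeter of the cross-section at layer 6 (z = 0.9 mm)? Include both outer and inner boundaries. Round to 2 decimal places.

23.10 mm

At z = 0.9 mm: the r=8 sphere contributes a regular 24-gon of circumradius √(8²−7.1²) = 3.686 (perimeter = 2·24·3.686·sin(180°/24) = 23.10 mm); the cube at (-0.5, 7) is present — its section is the full 13×5 rectangle (perimeter 36.00 mm); After the difference (first − rest): starting from the r=8 sphere, the 13×5 cube at (-0.5, 7) misses the remaining region (no effect) — boundary = 23.10 mm; (whole slice rotated 15° about Z — lengths, areas and connectivity unchanged). Overall, the cross-section is a single solid region. Total boundary length (outer) = 23.10 mm.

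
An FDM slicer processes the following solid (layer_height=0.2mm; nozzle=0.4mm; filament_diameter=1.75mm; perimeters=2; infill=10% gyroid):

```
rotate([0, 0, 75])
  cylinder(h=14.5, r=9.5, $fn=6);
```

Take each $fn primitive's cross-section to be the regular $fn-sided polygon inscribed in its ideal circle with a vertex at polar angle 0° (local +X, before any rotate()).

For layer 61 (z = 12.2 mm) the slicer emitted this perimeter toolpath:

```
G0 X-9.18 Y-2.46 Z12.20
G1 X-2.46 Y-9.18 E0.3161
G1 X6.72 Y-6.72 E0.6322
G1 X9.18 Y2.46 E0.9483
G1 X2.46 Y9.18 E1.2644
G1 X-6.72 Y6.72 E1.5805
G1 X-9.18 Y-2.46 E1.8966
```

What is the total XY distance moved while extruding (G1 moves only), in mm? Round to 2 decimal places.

57.02 mm

Sum the Euclidean lengths of each G1 segment: total = 57.02 mm.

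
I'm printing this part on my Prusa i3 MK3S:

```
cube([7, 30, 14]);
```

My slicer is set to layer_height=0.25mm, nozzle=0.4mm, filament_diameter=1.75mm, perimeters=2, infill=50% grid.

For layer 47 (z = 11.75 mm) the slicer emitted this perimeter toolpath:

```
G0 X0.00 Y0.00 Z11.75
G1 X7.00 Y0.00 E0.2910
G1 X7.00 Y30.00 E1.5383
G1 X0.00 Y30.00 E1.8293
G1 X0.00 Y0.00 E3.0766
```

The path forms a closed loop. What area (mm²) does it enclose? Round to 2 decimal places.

210.00 mm²

Apply the shoelace formula to the sequence of (X, Y) vertices; enclosed area = 210.00 mm².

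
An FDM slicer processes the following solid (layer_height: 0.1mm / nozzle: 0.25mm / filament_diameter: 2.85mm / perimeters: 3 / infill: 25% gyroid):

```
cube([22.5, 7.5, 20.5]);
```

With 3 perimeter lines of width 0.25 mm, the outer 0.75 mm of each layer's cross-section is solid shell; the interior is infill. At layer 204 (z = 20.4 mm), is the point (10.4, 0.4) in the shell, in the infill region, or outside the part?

At z = 20.4 mm: the 22.5×7.5 cube contributes its full rectangle. Overall, the cross-section is a single solid region. The nearest boundary edge runs (0.00, 0.00)→(22.50, 0.00); distance from the point to it = 0.40 mm. The point is inside the cross-section, 0.40 mm from the nearest boundary — within the 0.75 mm shell band (3 × 0.25).

shell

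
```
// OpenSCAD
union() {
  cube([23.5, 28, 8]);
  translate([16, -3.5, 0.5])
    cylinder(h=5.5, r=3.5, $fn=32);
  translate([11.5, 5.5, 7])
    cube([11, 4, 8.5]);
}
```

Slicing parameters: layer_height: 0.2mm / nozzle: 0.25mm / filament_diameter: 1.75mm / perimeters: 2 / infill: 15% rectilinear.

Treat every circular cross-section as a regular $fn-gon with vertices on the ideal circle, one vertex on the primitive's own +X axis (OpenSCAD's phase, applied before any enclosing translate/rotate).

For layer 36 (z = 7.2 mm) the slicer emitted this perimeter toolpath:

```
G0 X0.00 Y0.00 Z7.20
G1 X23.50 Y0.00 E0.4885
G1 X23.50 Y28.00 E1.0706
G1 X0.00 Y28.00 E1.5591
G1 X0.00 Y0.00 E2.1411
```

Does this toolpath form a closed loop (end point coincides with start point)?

Start point (G0): (0.00, 0.00). End point (last G1): the path returns to the start — closed.

yes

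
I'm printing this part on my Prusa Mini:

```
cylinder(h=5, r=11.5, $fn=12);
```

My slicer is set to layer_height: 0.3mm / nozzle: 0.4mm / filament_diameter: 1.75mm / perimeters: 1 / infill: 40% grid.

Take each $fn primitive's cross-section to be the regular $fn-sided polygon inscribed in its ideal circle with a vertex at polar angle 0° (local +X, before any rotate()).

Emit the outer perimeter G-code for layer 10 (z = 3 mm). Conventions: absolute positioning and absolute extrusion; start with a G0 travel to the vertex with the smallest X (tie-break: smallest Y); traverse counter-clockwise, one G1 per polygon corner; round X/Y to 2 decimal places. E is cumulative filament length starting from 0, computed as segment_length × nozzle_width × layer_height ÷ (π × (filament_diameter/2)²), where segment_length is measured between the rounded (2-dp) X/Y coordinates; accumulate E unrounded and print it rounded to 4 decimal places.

At z = 3 mm: the r=11.5 cylinder contributes a regular 12-gon of circumradius 11.5. The outline is a single polygon with 12 vertices. Extrusion per mm of travel: 0.4 × 0.3 / (π × 0.875²) = 0.049890. Accumulating E over each segment gives final E = 3.5640.

G0 X-11.50 Y0.00 Z3.00
G1 X-9.96 Y-5.75 E0.2970
G1 X-5.75 Y-9.96 E0.5940
G1 X0.00 Y-11.50 E0.8910
G1 X5.75 Y-9.96 E1.1880
G1 X9.96 Y-5.75 E1.4850
G1 X11.50 Y0.00 E1.7820
G1 X9.96 Y5.75 E2.0790
G1 X5.75 Y9.96 E2.3760
G1 X0.00 Y11.50 E2.6730
G1 X-5.75 Y9.96 E2.9700
G1 X-9.96 Y5.75 E3.2670
G1 X-11.50 Y0.00 E3.5640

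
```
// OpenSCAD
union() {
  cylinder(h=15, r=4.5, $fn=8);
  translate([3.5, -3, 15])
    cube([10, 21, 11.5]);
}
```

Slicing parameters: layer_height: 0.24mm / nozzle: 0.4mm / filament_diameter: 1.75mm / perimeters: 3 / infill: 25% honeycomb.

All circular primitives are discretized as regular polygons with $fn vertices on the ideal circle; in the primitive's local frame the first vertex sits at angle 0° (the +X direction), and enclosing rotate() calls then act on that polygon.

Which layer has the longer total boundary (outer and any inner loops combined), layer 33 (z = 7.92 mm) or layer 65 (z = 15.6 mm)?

Layer 33 (z = 7.92): the r=4.5 cylinder gives a regular 8-gon of circumradius 4.5 (constant along its height) (perimeter = 2·8·4.500·sin(180°/8) = 27.55 mm); the cube at (3.5, -3) is not intersected at this z (z outside [15, 26.5]); Merging all regions: only the r=4.5 cylinder is present, so the union is just that shape — boundary = 27.55 mm. So its perimeter = 27.55 mm. Layer 65 (z = 15.6): the cylinder is absent (z outside [0, 15]); the cube at (3.5, -3) (footprint 10×21) is included at this height (perimeter 62.00 mm); Merging all regions: only the 10×21 cube at (3.5, -3) is present, so the union is just that shape — boundary = 62.00 mm. So its perimeter = 62.00 mm. Layer 65 is larger (62.00 vs 27.55 mm).

layer 65 (z = 15.6 mm)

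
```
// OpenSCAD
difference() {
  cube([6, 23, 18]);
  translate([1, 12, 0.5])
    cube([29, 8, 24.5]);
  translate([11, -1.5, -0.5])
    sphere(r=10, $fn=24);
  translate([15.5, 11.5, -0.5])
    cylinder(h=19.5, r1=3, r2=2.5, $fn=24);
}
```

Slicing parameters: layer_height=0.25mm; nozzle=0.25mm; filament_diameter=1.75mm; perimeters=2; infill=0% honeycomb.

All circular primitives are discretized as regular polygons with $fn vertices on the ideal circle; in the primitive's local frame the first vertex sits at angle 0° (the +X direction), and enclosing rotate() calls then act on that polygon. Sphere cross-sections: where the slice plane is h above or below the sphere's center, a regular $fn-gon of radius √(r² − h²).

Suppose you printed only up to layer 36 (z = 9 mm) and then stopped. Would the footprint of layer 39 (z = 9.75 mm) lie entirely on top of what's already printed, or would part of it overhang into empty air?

Compare the two slices. At z = 9: the cube (footprint 6×23) is included at this height (area 138.00 mm²); the cube at (1, 12) is present — its section is the full 29×8 rectangle (area 232.00 mm²); the r=10 sphere at (11, -1.5) contributes a regular 24-gon of circumradius √(10²−9.5²) = 3.122 (area = (24/2)·3.122²·sin(360°/24) = 30.28 mm²); the cone at (15.5, 11.5) (r1=3→r2=2.5) has section circumradius 2.756 here — a regular 24-gon (area = (24/2)·2.756²·sin(360°/24) = 23.60 mm²); After the difference (first − rest): starting from the 6×23 cube (138.00 mm²), the 29×8 cube at (1, 12) partially overlaps it — only the 40.00 mm² overlap (of its 232.00 mm²) is removed, clipping the outline; the r=10 sphere at (11, -1.5) misses the remaining region (no effect); the cone at (15.5, 11.5) misses the remaining region (no effect) — area = 98.00 mm². At z = 9.75: the cube is present — its section is the full 6×23 rectangle (area 138.00 mm²); the cube at (1, 12) (footprint 29×8) is included at this height (area 232.00 mm²); the sphere at (11, -1.5) is not intersected at this z (|z−center|=10.250 > r=10); the cone at (15.5, 11.5) (r1=3→r2=2.5) has section circumradius 2.737 here — a regular 24-gon (area = (24/2)·2.737²·sin(360°/24) = 23.27 mm²); Subtracting the remaining from the first: starting from the 6×23 cube (138.00 mm²), the 29×8 cube at (1, 12) partially overlaps it — only the 40.00 mm² overlap (of its 232.00 mm²) is removed, clipping the outline; the cone at (15.5, 11.5) misses the remaining region (no effect) — area = 98.00 mm². Checking containment: the cross-section at z = 9.75 is a subset of the cross-section at z = 9.

entirely on top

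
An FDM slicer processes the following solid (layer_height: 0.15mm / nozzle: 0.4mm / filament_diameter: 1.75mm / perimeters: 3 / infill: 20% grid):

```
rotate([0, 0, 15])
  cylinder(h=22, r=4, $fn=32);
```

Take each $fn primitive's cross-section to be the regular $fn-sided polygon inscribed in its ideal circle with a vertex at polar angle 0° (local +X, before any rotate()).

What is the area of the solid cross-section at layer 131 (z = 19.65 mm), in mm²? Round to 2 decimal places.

At z = 19.65 mm: the r=4 cylinder gives a regular 32-gon of circumradius 4 (constant along its height) (area = (32/2)·4.000²·sin(360°/32) = 49.94 mm²); (rotated 15° about Z; rotation is an isometry so areas/perimeters/island counts are preserved). Overall, the cross-section is a single solid region. Net area = 49.94 mm².

49.94 mm²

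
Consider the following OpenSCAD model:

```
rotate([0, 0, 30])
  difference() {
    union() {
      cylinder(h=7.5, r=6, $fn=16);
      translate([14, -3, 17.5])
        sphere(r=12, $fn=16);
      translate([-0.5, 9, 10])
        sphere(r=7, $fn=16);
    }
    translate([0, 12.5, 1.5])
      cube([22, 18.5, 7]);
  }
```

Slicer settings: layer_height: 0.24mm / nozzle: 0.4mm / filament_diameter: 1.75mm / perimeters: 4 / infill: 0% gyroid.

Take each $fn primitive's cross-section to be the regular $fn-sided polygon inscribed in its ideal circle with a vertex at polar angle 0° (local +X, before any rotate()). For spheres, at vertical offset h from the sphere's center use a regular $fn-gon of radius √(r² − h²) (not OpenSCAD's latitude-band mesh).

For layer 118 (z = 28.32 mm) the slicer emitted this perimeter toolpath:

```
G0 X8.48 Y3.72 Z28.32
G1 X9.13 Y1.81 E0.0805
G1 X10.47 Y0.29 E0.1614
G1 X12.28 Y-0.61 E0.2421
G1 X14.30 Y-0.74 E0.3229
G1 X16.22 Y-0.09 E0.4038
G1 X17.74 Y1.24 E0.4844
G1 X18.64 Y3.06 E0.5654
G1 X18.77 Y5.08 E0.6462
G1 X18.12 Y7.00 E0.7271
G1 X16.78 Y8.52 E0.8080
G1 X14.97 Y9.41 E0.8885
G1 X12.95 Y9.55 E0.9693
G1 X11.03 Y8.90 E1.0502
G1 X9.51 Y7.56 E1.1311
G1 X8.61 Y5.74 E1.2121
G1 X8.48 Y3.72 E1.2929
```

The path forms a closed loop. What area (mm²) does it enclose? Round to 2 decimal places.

Apply the shoelace formula to the sequence of (X, Y) vertices; enclosed area = 82.43 mm².

82.43 mm²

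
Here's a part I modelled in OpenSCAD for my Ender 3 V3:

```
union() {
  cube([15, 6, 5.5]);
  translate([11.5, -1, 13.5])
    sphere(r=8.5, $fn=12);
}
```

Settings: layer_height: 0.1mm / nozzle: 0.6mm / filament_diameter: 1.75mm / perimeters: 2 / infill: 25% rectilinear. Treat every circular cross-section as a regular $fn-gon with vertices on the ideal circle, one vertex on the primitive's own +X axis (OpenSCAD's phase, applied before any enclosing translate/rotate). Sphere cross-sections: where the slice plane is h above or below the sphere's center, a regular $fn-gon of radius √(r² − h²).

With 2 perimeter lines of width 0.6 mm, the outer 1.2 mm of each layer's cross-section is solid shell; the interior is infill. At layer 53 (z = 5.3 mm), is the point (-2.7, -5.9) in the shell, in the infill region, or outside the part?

At z = 5.3 mm: the cube (footprint 15×6) is included at this height; the r=8.5 sphere at (11.5, -1) contributes a regular 12-gon of circumradius √(8.5²−8.2²) = 2.238; Combining (union): the regions partially overlap (shared area 3.31 mm²), so overlapping operands fuse into one piece — 1 connected region. Overall, the cross-section is a single solid region. The nearest boundary edge runs (9.53, 0.00)→(0.00, 0.00); distance from the point to it = 6.49 mm. The point is not inside any of the regions above, so it lies outside the cross-section (6.49 mm from the nearest boundary).

outside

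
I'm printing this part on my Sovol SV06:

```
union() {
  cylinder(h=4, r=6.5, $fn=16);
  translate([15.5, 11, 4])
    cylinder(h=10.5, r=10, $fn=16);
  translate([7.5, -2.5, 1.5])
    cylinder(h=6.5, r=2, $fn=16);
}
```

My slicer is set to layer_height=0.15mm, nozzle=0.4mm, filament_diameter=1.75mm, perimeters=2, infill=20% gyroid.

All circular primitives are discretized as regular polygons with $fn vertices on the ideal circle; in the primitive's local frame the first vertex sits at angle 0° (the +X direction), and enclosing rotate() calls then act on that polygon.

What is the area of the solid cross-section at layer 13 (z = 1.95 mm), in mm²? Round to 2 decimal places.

At z = 1.95 mm: the r=6.5 cylinder contributes a regular 16-gon of circumradius 6.5 (area = (16/2)·6.500²·sin(360°/16) = 129.35 mm²); the cylinder at (15.5, 11) is absent (z outside [4, 14.5]); the cylinder at (7.5, -2.5): section is a regular 16-gon, circumradius r=2 (area = (16/2)·2.000²·sin(360°/16) = 12.25 mm²); Taking the union: the regions partially overlap — summed areas 141.59 mm² minus the doubly-counted overlap 0.77 mm² gives 140.82 mm² — area = 140.82 mm². Overall, the cross-section is a single solid region. Net area = 140.82 mm².

140.82 mm²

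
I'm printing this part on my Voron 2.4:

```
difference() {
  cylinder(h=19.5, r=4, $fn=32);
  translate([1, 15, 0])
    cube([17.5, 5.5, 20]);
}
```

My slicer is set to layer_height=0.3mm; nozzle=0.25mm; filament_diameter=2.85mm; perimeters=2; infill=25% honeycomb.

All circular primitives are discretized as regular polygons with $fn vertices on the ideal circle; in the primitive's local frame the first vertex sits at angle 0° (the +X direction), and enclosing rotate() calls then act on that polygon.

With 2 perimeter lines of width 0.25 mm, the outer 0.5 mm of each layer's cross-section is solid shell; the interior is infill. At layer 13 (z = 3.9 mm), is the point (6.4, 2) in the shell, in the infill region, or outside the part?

At z = 3.9 mm: the r=4 cylinder contributes a regular 32-gon of circumradius 4; the cube at (1, 15) (footprint 17.5×5.5) is included at this height; Subtracting the remaining from the first: starting from the r=4 cylinder, the 17.5×5.5 cube at (1, 15) misses the remaining region (no effect) — 1 connected region. Overall, the cross-section is a single solid region. The nearest boundary edge runs (3.70, 1.53)→(3.92, 0.78); distance from the point to it = 2.72 mm. The point is not inside any of the regions above, so it lies outside the cross-section (2.72 mm from the nearest boundary).

outside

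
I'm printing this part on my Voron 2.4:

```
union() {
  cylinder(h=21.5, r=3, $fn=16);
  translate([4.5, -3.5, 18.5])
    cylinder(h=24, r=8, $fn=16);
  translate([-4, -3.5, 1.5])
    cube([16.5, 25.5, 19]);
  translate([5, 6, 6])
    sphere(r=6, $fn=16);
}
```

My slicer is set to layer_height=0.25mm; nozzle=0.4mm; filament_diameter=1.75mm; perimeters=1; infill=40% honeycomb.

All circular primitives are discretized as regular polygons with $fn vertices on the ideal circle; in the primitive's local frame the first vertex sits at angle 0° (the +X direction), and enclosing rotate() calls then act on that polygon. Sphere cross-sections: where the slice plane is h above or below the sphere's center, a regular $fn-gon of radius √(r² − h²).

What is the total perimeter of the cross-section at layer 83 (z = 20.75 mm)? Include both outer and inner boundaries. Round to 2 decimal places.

At z = 20.75 mm: the r=3 cylinder gives a regular 16-gon of circumradius 3 (constant along its height) (perimeter = 2·16·3.000·sin(180°/16) = 18.73 mm); the cylinder at (4.5, -3.5): section is a regular 16-gon, circumradius r=8 (perimeter = 2·16·8.000·sin(180°/16) = 49.94 mm); the cube at (-4, -3.5) does not reach this height (z outside [1.5, 20.5]); the sphere at (5, 6) is not intersected at this z (|z−center|=14.750 > r=6); Merging all regions: the regions partially overlap (shared area 25.07 mm²), so the edge portions inside another operand are dropped and the merged outline is re-measured after clipping — boundary = 50.54 mm. Overall, the cross-section is a single solid region. Total boundary length (outer) = 50.54 mm.

50.54 mm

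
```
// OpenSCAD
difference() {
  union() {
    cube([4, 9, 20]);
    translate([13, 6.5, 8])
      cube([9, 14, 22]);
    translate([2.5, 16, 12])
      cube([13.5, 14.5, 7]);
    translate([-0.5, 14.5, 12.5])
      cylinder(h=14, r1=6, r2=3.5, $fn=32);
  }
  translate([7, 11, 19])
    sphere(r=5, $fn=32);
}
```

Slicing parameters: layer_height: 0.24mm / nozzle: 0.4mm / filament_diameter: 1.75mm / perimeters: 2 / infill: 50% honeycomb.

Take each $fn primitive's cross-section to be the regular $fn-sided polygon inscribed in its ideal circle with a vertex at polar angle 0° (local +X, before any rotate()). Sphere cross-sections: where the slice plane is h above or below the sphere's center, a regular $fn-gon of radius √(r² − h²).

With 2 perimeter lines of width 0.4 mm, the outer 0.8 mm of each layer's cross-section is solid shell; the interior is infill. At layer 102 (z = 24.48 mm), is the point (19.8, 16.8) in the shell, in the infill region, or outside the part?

infill

At z = 24.48 mm: the cube is absent (z outside [0, 20]); the cube at (13, 6.5) is present — its section is the full 9×14 rectangle; the cube at (2.5, 16) is not intersected at this z (z outside [12, 19]); the cone at (-0.5, 14.5) contributes a regular 32-gon of circumradius 3.861 (interpolated between r1=6 and r2=3.5 at t=0.856); Combining (union): the 2 present regions are separate (no shared area or edge), so areas and boundary lengths simply add and each stays a separate island — 2 connected regions; the sphere at (7, 11) does not reach this height (|z−center|=5.480 > r=5); Taking the first minus the rest: none of the subtracted shapes is present at this height, so that combined region is unchanged — 2 connected regions. Overall, the cross-section has 2 separate islands. The nearest boundary edge runs (22.00, 20.50)→(22.00, 6.50); distance from the point to it = 2.20 mm. (Shell/infill is judged within the island containing the point — the largest one.) The point is inside the cross-section and 2.20 mm from the nearest boundary — more than the 0.8 mm shell width (2 × 0.4), so it's in the infill interior.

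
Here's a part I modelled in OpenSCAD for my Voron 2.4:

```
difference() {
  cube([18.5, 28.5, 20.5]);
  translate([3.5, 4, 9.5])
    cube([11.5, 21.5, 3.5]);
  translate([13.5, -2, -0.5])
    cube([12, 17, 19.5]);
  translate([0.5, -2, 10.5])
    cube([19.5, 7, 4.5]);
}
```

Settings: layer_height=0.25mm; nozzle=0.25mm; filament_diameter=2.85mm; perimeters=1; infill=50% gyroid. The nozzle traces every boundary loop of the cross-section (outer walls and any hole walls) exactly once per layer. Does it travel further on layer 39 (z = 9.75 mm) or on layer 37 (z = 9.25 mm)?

layer 39 (z = 9.75 mm)

Layer 39 (z = 9.75): the 18.5×28.5 cube contributes its full rectangle (perimeter 94.00 mm); the cube at (3.5, 4) is present — its section is the full 11.5×21.5 rectangle (perimeter 66.00 mm); the cube at (13.5, -2) is present — its section is the full 12×17 rectangle (perimeter 58.00 mm); the cube at (0.5, -2) is absent (z outside [10.5, 15]); After the difference (first − rest): starting from the 18.5×28.5 cube, the 11.5×21.5 cube at (3.5, 4) lies wholly inside it (removes its full 247.25 mm² and its 66.00 mm outline becomes a hole wall); the 12×17 cube at (13.5, -2) partially overlaps it — only the 58.50 mm² overlap (of its 204.00 mm²) is removed, clipping the outline — boundary = 135.00 mm. So its perimeter = 135.00 mm. Layer 37 (z = 9.25): the cube (footprint 18.5×28.5) is included at this height (perimeter 94.00 mm); the cube at (3.5, 4) is not intersected at this z (z outside [9.5, 13]); the cube at (13.5, -2) is present — its section is the full 12×17 rectangle (perimeter 58.00 mm); the cube at (0.5, -2) is absent (z outside [10.5, 15]); Taking the first minus the rest: starting from the 18.5×28.5 cube, the 12×17 cube at (13.5, -2) partially overlaps it — only the 75.00 mm² overlap (of its 204.00 mm²) is removed, clipping the outline — boundary = 94.00 mm. So its perimeter = 94.00 mm. Layer 39 is larger (135.00 vs 94.00 mm).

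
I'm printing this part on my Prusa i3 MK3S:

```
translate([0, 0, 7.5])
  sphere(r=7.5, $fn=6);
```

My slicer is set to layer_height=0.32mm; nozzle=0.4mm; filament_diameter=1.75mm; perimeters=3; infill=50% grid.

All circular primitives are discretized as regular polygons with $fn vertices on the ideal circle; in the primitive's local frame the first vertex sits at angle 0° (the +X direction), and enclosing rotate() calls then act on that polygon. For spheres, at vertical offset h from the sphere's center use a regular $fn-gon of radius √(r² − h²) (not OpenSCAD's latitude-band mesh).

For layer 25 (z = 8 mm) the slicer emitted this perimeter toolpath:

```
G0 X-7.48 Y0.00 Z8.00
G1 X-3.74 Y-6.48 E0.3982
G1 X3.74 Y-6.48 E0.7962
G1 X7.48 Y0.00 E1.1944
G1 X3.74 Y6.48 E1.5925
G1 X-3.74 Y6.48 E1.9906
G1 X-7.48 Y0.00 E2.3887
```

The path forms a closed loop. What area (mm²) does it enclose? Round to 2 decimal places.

145.41 mm²

Apply the shoelace formula to the sequence of (X, Y) vertices; enclosed area = 145.41 mm².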